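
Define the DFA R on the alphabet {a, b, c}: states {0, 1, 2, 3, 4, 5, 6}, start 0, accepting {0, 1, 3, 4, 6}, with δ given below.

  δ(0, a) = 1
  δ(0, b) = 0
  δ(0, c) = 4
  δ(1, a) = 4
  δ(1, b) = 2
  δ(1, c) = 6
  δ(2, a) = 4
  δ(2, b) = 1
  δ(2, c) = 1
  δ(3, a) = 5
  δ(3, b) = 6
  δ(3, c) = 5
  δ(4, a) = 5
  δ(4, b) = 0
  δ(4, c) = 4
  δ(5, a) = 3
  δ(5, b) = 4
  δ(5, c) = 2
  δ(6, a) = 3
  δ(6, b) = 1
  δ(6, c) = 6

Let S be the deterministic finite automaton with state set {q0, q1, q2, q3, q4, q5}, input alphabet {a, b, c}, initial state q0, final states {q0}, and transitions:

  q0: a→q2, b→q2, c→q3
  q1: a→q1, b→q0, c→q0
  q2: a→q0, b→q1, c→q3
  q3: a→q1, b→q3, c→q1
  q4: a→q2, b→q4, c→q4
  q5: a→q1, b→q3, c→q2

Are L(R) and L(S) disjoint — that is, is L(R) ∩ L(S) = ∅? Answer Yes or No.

No

The empty string ε is accepted by both R and S.
Hence L(R) ∩ L(S) ≠ ∅.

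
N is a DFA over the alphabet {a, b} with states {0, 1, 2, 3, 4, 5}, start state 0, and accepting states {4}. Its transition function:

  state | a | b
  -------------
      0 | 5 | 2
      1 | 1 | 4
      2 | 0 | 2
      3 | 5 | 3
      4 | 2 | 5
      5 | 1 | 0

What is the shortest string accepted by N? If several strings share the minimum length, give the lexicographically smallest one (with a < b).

A breadth-first search from 0 reaches an accepting state first via the path 0 → 5 → 1 → 4 on input aab.
No string of length < 3 is accepted (BFS exhausts all shorter strings without reaching an accepting state), and aab is the lexicographically least accepting string of length 3.

aab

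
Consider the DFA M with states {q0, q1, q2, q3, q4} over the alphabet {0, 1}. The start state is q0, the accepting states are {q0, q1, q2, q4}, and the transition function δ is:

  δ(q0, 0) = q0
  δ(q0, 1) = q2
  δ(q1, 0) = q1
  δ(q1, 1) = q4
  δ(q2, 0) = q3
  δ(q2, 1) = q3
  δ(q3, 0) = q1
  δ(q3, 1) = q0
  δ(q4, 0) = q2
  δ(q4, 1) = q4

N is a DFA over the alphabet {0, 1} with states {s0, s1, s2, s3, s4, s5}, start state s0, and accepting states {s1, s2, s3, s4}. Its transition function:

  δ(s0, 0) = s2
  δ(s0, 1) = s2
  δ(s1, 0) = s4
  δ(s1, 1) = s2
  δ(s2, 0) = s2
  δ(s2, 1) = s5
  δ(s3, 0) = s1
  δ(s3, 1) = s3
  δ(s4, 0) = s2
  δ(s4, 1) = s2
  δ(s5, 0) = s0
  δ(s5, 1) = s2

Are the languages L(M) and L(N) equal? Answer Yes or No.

The empty string ε is accepted by M but rejected by N.
So L(M) ≠ L(N).

No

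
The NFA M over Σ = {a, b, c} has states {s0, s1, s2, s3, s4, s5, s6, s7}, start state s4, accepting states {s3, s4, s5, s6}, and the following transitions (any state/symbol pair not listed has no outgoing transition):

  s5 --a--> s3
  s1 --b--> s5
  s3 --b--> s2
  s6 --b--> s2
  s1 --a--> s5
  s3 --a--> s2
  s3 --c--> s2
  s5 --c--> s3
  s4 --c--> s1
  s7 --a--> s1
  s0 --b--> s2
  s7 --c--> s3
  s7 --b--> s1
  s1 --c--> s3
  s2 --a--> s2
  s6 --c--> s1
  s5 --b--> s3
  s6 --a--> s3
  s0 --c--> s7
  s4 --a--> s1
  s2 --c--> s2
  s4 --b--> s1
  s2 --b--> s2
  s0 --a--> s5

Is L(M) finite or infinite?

finite

The useful states (reachable from s4 and able to reach an accepting state) are {s1, s3, s4, s5}.
Restricted to these states the transition graph has no cycle, so every accepting path has bounded length and L is finite.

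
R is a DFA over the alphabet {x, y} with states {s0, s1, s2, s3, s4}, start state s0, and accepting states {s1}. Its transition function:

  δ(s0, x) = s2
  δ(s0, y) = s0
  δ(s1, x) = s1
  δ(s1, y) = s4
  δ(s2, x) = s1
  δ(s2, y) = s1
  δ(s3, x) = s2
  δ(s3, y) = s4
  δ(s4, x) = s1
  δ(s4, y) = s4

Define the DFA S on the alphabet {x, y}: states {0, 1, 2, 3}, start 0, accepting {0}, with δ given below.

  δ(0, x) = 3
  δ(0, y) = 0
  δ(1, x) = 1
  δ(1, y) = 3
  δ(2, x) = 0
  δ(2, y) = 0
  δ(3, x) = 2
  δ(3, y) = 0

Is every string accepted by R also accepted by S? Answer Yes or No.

No

The string xx is in L(R) but not in L(S).
So L(R) ⊄ L(S).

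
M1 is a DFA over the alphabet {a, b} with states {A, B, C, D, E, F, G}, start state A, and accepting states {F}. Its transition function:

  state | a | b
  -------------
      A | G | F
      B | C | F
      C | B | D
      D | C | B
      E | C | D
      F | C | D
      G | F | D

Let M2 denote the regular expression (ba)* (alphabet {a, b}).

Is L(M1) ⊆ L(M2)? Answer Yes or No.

The string b is in L(M1) but not in L(M2).
So L(M1) ⊄ L(M2).

No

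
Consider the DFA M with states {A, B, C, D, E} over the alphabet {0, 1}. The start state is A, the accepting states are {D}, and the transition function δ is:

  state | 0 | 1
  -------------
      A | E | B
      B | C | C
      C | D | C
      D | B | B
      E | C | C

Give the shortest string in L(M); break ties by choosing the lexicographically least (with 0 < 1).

A breadth-first search from A reaches an accepting state first via the path A → E → C → D on input 000.
No string of length < 3 is accepted (BFS exhausts all shorter strings without reaching an accepting state), and 000 is the lexicographically least accepting string of length 3.

000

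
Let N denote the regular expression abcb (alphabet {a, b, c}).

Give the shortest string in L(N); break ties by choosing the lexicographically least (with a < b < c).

abcb

By inspection of the expression, no string of length less than 4 matches, and abcb is the lexicographically first match of length 4.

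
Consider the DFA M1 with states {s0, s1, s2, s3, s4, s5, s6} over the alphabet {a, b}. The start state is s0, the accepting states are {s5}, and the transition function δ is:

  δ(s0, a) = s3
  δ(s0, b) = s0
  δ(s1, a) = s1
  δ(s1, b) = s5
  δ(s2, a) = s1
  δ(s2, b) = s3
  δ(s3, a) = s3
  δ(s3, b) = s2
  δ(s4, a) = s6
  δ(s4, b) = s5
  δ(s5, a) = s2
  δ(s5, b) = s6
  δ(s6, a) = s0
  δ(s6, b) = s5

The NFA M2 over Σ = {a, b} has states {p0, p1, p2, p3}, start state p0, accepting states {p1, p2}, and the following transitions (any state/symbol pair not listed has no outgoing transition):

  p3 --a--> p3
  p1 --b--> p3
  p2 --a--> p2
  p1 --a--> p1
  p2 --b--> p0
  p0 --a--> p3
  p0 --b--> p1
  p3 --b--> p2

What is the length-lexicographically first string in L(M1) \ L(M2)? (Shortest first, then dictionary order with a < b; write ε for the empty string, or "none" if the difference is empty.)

abab

The string abab is accepted by M1 but not by M2.
No shorter string lies in the difference, and abab is the lexicographically first length-4 string in L(M1) \ L(M2).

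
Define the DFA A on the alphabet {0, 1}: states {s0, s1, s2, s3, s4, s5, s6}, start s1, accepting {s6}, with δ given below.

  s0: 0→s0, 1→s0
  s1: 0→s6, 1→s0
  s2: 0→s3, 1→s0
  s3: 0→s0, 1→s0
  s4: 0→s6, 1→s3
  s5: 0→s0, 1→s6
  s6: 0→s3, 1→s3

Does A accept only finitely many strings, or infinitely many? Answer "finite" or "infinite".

The useful states (reachable from s1 and able to reach an accepting state) are {s1, s6}.
Restricted to these states the transition graph has no cycle, so every accepting path has bounded length and L is finite.

finite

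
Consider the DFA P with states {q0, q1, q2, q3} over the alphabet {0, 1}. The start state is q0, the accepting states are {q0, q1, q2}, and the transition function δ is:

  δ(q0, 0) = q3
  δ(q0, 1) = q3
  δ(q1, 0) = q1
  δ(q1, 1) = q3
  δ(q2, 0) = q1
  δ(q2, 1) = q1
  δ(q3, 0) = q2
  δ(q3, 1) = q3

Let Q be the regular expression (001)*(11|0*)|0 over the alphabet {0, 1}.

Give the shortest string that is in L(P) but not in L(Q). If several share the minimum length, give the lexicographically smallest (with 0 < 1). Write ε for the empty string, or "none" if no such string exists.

10

The string 10 is accepted by P but not by Q.
No shorter string lies in the difference, and 10 is the lexicographically first length-2 string in L(P) \ L(Q).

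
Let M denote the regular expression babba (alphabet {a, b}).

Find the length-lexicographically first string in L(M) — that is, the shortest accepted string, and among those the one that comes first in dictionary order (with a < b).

By inspection of the expression, no string of length less than 5 matches, and babba is the lexicographically first match of length 5.

babba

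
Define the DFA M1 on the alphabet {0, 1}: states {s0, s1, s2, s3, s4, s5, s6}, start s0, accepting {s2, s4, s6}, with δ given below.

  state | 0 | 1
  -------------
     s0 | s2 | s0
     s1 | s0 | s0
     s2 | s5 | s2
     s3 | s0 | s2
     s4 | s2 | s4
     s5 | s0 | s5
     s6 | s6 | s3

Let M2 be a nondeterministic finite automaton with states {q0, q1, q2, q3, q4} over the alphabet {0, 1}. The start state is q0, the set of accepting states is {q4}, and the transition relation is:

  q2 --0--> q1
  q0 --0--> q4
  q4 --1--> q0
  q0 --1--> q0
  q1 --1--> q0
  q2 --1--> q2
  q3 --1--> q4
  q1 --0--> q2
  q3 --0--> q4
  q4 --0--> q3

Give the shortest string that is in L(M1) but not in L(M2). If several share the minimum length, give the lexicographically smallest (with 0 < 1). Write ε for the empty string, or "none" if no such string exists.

The string 01 is accepted by M1 but not by M2.
No shorter string lies in the difference, and 01 is the lexicographically first length-2 string in L(M1) \ L(M2).

01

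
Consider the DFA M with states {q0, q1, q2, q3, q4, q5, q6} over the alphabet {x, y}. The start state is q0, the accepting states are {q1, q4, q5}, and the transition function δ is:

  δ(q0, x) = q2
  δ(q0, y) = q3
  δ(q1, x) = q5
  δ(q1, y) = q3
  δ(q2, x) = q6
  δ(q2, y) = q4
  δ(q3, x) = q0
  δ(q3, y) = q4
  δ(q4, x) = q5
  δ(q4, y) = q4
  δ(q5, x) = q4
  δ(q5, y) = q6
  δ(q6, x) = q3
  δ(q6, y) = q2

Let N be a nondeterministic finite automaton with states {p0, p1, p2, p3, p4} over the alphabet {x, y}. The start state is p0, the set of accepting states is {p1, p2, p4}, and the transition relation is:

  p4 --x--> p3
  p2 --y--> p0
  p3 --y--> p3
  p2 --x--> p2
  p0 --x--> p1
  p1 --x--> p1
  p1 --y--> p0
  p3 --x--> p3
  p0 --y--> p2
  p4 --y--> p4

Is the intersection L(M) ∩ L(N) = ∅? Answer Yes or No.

No

The string xyx is accepted by both M and N.
Hence L(M) ∩ L(N) ≠ ∅.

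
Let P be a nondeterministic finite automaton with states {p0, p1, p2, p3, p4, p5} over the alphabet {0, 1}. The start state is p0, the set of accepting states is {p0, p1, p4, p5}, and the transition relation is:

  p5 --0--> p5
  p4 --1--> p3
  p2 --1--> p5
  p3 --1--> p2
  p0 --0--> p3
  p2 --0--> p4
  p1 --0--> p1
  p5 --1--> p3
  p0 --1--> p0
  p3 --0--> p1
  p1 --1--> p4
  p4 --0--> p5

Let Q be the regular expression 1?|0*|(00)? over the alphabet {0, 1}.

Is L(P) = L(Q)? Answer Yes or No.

The string 11 is accepted by P but rejected by Q.
So L(P) ≠ L(Q).

No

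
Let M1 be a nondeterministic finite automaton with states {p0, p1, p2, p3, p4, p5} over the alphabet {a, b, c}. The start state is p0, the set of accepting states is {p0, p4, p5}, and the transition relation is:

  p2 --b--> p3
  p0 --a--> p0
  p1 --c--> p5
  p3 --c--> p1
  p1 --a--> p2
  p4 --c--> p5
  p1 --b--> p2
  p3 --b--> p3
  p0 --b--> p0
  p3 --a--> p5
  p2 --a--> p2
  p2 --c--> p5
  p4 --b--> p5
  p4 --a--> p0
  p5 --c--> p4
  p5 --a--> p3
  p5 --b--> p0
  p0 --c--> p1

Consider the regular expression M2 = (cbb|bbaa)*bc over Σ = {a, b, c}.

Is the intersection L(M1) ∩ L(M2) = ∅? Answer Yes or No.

Yes

Converting the expression M2 to a DFA (subset construction, then merging equivalent states) gives the minimal DFA with states {r0, r1, r2, r3, r4, r5, r6, r7}, start state r0, accepting states {r5} and transitions r0: a→r1, b→r2, c→r3; r1: a→r1, b→r1, c→r1; r2: a→r1, b→r4, c→r5; r3: a→r1, b→r6, c→r1; r4: a→r7, b→r1, c→r1; r5: a→r1, b→r1, c→r1; r6: a→r1, b→r0, c→r1; r7: a→r0, b→r1, c→r1.
Exploring the product automaton M1 × M2 from the start pair (p0, r0), following both machines on each input symbol, reaches 17 state pairs: (p0, r0), (p0, r1), (p0, r2), (p1, r3), (p1, r1), (p0, r4), (p1, r5), (p2, r1), (p2, r6), (p5, r1), (p0, r7), (p3, r1), (p3, r0), (p4, r1), (p3, r2), (p3, r4), (p5, r7).
M1 accepts in {p0, p4, p5} and M2 accepts in {r5}; no reachable pair has both components accepting, so no string drives both machines to acceptance simultaneously and L(M1) ∩ L(M2) = ∅.
So no string is accepted by both, and the intersection is empty.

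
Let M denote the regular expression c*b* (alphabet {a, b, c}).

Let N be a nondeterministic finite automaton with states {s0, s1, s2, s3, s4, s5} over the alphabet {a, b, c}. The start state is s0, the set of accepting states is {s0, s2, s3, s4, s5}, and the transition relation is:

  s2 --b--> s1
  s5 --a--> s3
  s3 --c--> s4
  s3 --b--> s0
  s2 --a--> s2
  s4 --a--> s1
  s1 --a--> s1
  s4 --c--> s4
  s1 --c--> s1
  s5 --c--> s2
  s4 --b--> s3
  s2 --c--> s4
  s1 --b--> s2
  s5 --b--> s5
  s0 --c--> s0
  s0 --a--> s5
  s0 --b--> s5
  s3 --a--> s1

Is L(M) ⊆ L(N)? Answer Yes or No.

Converting the expression M to a DFA (subset construction, then merging equivalent states) gives the minimal DFA with states {m0, m1, m2}, start state m0, accepting states {m0, m2} and transitions m0: a→m1, b→m2, c→m0; m1: a→m1, b→m1, c→m1; m2: a→m1, b→m2, c→m1.
Exploring the product automaton M × N from the start pair (m0, s0), following both machines on each input symbol, reaches 8 state pairs: (m0, s0), (m1, s5), (m2, s5), (m1, s3), (m1, s2), (m1, s1), (m1, s0), (m1, s4).
M accepts in {m0, m2} and N accepts in {s0, s2, s3, s4, s5}. The reachable pairs whose M-component is accepting are (m0, s0), (m2, s5); in each of them the N-component is accepting too, so the product for L(M) \ L(N) (M-component accepting, N-component rejecting) has no reachable accepting pair and the difference is empty.
Hence every string in L(M) is also in L(N).

Yes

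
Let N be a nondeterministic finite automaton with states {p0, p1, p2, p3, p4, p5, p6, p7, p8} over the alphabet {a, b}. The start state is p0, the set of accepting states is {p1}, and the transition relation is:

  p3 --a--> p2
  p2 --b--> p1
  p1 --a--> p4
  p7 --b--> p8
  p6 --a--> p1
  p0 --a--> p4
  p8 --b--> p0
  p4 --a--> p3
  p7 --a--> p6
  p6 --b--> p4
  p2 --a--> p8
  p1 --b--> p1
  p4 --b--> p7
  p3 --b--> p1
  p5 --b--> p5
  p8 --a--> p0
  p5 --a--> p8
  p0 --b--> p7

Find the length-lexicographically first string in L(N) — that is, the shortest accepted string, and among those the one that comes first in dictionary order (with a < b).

aab

A breadth-first search from p0 reaches an accepting state first via the path p0 → p4 → p3 → p1 on input aab.
No string of length < 3 is accepted (BFS exhausts all shorter strings without reaching an accepting state), and aab is the lexicographically least accepting string of length 3.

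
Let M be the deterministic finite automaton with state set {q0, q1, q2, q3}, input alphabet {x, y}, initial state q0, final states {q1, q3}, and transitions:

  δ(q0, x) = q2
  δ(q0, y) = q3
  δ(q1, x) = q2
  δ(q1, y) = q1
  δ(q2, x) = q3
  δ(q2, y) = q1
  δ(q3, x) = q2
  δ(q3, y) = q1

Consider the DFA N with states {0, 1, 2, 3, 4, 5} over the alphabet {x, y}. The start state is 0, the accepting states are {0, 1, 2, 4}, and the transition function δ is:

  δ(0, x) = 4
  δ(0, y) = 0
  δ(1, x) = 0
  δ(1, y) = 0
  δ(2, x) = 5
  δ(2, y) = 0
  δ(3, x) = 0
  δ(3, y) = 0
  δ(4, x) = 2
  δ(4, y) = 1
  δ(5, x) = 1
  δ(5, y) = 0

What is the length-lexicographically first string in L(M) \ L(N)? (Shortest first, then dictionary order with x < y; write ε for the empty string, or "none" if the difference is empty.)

xyxxxx

The string xyxxxx is accepted by M but not by N.
No shorter string lies in the difference, and xyxxxx is the lexicographically first length-6 string in L(M) \ L(N).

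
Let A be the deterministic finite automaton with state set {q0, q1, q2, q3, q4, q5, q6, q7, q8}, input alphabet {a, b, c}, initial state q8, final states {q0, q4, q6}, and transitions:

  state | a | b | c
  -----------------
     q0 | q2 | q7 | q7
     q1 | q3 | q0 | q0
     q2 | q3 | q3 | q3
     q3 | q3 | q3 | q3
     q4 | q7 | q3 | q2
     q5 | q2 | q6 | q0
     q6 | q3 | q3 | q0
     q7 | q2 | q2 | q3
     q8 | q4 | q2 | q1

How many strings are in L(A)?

The useful subgraph on states {q0, q1, q4, q8} is acyclic, so L(A) is finite; the longest accepting path visits 3 useful states, giving maximum string length 2.
Counting accepting paths from q8 by length: 1 of length 1, 2 of length 2. Total 3.

3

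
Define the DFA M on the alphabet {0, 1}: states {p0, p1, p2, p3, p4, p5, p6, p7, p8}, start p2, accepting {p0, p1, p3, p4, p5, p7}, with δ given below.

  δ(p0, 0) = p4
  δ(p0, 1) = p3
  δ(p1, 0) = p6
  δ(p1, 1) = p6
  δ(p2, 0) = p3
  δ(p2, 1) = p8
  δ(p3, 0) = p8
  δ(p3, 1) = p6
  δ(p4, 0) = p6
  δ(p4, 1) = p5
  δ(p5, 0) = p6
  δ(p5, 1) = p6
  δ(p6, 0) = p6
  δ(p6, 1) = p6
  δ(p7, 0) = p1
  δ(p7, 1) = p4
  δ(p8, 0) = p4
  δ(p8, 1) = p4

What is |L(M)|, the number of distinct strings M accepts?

The useful subgraph on states {p2, p3, p4, p5, p8} is acyclic, so L(M) is finite; the longest accepting path visits 5 useful states, giving maximum string length 4.
Counting accepting paths from p2 by length: 1 of length 1, 2 of length 2, 4 of length 3, 2 of length 4. Total 9.

9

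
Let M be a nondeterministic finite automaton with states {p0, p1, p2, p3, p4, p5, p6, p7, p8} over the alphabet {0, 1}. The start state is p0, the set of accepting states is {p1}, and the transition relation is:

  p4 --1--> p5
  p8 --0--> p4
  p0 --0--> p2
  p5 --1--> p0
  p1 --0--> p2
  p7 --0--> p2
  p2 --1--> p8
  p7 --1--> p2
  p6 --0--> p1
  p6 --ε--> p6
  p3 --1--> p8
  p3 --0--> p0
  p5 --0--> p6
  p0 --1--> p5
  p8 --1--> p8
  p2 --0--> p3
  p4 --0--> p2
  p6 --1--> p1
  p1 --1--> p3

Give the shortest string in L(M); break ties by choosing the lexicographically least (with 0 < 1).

A breadth-first search from p0 reaches an accepting state first via the path p0 → p5 → p6 → p1 on input 100.
No string of length < 3 is accepted (BFS exhausts all shorter strings without reaching an accepting state), and 100 is the lexicographically least accepting string of length 3.

100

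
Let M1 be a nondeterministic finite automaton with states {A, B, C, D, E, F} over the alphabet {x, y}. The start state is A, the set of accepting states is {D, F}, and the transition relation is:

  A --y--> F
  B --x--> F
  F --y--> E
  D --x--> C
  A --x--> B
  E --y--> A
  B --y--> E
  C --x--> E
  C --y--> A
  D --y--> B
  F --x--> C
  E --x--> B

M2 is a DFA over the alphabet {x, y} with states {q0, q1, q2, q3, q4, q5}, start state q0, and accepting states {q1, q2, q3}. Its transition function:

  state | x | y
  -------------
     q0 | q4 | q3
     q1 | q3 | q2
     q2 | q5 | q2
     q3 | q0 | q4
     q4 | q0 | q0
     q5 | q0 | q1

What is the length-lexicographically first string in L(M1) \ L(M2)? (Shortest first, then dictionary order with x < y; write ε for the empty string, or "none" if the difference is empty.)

The string xx is accepted by M1 but not by M2.
No shorter string lies in the difference, and xx is the lexicographically first length-2 string in L(M1) \ L(M2).

xx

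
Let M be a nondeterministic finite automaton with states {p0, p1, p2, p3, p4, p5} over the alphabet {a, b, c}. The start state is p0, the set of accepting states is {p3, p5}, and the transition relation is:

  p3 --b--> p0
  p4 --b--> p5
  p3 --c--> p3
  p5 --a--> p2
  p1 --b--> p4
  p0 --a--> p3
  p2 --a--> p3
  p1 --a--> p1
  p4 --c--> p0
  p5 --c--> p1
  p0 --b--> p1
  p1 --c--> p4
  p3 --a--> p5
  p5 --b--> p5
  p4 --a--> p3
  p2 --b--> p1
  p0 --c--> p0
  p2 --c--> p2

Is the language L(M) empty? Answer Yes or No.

The string a is accepted: the run p0 → p3 ends in the accepting state p3.
Since at least one string is accepted, L(M) is not empty.

No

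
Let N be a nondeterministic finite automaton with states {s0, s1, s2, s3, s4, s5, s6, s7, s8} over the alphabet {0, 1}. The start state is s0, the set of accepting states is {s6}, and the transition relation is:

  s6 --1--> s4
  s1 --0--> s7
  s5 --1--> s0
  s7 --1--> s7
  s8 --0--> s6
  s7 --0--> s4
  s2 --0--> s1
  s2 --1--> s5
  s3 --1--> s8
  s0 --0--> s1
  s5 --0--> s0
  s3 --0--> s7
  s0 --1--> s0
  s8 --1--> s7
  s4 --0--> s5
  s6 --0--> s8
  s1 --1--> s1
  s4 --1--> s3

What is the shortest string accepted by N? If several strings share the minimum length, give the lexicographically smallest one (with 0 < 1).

000110

A breadth-first search from s0 reaches an accepting state first via the path s0 → s1 → s7 → s4 → s3 → s8 → s6 on input 000110.
No string of length < 6 is accepted (BFS exhausts all shorter strings without reaching an accepting state), and 000110 is the lexicographically least accepting string of length 6.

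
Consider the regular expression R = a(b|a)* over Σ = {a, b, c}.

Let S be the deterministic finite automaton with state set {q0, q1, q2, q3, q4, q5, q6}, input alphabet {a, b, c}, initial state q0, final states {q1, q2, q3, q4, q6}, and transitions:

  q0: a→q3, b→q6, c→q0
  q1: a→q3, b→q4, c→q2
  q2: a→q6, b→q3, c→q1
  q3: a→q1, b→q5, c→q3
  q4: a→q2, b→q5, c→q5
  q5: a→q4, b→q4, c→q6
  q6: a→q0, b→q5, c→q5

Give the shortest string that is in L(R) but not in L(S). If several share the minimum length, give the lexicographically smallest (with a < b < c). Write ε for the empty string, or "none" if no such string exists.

The string ab is accepted by R but not by S.
No shorter string lies in the difference, and ab is the lexicographically first length-2 string in L(R) \ L(S).

ab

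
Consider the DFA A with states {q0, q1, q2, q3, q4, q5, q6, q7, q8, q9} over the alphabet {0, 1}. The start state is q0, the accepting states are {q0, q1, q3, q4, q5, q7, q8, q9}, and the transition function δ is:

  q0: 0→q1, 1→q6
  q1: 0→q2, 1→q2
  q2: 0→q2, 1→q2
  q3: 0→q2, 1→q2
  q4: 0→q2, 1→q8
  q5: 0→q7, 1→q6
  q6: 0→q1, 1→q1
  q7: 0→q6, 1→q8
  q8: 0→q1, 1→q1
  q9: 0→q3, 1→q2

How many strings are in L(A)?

4

The useful subgraph on states {q0, q1, q6} is acyclic, so L(A) is finite; the longest accepting path visits 3 useful states, giving maximum string length 2.
Counting accepting paths from q0 by length: 1 of length 0, 1 of length 1, 2 of length 2. Total 4.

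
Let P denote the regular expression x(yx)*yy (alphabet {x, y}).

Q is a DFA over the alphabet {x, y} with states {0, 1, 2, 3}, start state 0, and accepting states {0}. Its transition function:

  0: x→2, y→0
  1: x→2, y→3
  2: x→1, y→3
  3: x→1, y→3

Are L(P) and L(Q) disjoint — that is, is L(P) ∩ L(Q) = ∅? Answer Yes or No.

Yes

Converting the expression P to a DFA (subset construction, then merging equivalent states) gives the minimal DFA with states {p0, p1, p2, p3, p4}, start state p0, accepting states {p4} and transitions p0: x→p1, y→p2; p1: x→p2, y→p3; p2: x→p2, y→p2; p3: x→p1, y→p4; p4: x→p2, y→p2.
Exploring the product automaton P × Q from the start pair (p0, 0), following both machines on each input symbol, reaches 9 state pairs: (p0, 0), (p1, 2), (p2, 0), (p2, 1), (p3, 3), (p2, 2), (p2, 3), (p1, 1), (p4, 3).
P accepts in {p4} and Q accepts in {0}; no reachable pair has both components accepting, so no string drives both machines to acceptance simultaneously and L(P) ∩ L(Q) = ∅.
So no string is accepted by both, and the intersection is empty.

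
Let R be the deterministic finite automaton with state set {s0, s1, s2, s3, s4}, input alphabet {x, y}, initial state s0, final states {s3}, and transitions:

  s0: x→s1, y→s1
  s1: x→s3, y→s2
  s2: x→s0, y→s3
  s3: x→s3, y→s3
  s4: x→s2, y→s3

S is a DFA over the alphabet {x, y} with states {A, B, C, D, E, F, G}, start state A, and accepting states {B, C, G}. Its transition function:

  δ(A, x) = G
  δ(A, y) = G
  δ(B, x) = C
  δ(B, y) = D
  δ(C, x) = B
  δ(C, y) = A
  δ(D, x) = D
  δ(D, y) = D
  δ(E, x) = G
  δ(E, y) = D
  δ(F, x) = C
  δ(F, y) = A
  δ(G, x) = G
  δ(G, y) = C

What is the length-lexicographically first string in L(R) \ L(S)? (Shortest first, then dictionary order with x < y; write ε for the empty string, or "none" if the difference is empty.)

The string xyy is accepted by R but not by S.
No shorter string lies in the difference, and xyy is the lexicographically first length-3 string in L(R) \ L(S).

xyy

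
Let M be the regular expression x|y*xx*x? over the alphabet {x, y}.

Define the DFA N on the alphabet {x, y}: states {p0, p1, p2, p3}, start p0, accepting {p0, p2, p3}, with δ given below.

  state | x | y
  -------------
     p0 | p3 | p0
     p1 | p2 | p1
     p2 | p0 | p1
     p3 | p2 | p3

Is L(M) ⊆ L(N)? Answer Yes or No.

Yes

Converting the expression M to a DFA (subset construction, then merging equivalent states) gives the minimal DFA with states {m0, m1, m2}, start state m0, accepting states {m1} and transitions m0: x→m1, y→m0; m1: x→m1, y→m2; m2: x→m2, y→m2.
Exploring the product automaton M × N from the start pair (m0, p0), following both machines on each input symbol, reaches 8 state pairs: (m0, p0), (m1, p3), (m1, p2), (m2, p3), (m1, p0), (m2, p1), (m2, p2), (m2, p0).
M accepts in {m1} and N accepts in {p0, p2, p3}. The reachable pairs whose M-component is accepting are (m1, p3), (m1, p2), (m1, p0); in each of them the N-component is accepting too, so the product for L(M) \ L(N) (M-component accepting, N-component rejecting) has no reachable accepting pair and the difference is empty.
Hence every string in L(M) is also in L(N).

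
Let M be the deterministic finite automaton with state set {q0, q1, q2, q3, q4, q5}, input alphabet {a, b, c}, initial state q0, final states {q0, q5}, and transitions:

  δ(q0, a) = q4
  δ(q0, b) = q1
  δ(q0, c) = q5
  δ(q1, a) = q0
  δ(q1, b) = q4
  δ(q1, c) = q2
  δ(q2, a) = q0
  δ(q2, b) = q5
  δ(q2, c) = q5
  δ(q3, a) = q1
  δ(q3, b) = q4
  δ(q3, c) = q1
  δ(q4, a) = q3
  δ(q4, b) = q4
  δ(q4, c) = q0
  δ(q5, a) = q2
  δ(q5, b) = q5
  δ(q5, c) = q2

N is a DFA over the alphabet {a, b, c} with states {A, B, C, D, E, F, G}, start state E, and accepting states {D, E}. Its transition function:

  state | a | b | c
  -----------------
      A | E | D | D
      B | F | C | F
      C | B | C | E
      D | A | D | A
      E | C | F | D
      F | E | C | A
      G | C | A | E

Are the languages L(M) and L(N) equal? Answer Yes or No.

Exploring the product automaton M × N from the start pair (q0, E), following both machines on each input symbol, reaches 6 state pairs: (q0, E), (q4, C), (q1, F), (q5, D), (q3, B), (q2, A).
M accepts in {q0, q5} and N accepts in {D, E}. In every reachable pair the two components are either both accepting — (q0, E), (q5, D) — or both non-accepting, so no string is accepted by exactly one of the machines: L(M) \ L(N) and L(N) \ L(M) are both empty.
Hence every string is accepted by M iff it is accepted by N, and the two languages coincide.

Yes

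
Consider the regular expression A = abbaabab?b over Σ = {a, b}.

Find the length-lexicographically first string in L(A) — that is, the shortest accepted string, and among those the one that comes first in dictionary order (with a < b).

By inspection of the expression, no string of length less than 8 matches, and abbaabab is the lexicographically first match of length 8.

abbaabab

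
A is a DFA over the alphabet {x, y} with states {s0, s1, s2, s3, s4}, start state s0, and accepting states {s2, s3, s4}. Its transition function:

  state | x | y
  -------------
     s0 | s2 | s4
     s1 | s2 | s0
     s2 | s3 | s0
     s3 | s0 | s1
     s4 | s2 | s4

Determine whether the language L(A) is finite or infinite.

infinite

State s0 is reachable from the start and can reach an accepting state, and it lies on the cycle s0 → s2 → s0.
Traversing that cycle any number of times yields accepted strings of unbounded length, so the language is infinite.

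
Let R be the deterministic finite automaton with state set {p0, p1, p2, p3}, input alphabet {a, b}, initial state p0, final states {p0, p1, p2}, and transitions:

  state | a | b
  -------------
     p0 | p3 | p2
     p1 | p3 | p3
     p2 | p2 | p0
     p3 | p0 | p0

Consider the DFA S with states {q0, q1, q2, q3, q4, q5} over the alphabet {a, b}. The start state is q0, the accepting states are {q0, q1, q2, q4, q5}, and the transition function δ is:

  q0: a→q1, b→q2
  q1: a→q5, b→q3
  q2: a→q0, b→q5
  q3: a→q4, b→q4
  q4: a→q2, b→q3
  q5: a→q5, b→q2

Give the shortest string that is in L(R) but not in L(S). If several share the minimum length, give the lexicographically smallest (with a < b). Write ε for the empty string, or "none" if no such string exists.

The string ab is accepted by R but not by S.
No shorter string lies in the difference, and ab is the lexicographically first length-2 string in L(R) \ L(S).

ab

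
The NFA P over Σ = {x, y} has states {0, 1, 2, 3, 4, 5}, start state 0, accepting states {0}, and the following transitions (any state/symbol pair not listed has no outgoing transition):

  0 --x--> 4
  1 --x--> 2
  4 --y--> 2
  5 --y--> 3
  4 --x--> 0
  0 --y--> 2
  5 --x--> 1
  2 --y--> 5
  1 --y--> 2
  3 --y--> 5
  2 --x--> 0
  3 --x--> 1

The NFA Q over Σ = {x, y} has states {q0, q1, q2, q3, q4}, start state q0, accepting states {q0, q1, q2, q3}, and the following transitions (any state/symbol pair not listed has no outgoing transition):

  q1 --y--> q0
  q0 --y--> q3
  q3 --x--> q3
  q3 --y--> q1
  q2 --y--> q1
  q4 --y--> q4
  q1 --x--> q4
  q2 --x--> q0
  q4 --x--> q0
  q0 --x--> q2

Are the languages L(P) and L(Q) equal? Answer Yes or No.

No

The string xyx is accepted by P but rejected by Q.
So L(P) ≠ L(Q).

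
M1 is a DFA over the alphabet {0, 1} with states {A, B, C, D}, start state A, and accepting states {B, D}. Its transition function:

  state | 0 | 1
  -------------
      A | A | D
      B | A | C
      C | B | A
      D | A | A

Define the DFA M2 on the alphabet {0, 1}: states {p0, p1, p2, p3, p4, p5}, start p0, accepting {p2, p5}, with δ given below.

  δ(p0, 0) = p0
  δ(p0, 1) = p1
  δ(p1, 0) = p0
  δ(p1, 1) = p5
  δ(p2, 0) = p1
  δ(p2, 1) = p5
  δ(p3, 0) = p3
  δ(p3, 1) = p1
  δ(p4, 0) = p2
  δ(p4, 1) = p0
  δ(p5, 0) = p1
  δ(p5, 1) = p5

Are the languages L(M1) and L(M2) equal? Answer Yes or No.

The string 1 is accepted by M1 but rejected by M2.
So L(M1) ≠ L(M2).

No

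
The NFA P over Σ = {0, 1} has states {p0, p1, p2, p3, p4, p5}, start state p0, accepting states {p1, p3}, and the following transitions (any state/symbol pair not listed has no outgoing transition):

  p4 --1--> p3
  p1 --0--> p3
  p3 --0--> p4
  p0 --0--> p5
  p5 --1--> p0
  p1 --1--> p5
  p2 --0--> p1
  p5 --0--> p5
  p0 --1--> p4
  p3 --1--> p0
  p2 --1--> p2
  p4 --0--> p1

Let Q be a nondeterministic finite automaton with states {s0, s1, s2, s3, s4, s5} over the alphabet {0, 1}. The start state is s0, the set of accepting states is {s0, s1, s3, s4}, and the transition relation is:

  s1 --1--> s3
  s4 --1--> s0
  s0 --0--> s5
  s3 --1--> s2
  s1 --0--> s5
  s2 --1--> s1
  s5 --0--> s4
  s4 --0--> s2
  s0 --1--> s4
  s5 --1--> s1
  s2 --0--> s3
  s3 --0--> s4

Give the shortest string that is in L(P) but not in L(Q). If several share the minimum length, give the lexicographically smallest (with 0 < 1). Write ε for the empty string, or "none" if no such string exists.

10

The string 10 is accepted by P but not by Q.
No shorter string lies in the difference, and 10 is the lexicographically first length-2 string in L(P) \ L(Q).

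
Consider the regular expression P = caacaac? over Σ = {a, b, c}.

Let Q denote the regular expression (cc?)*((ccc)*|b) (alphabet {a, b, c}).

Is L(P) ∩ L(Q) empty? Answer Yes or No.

Converting the expression P to a DFA (subset construction, then merging equivalent states) gives the minimal DFA with states {p0, p1, p2, p3, p4, p5, p6, p7, p8}, start state p0, accepting states {p7, p8} and transitions p0: a→p1, b→p1, c→p2; p1: a→p1, b→p1, c→p1; p2: a→p3, b→p1, c→p1; p3: a→p4, b→p1, c→p1; p4: a→p1, b→p1, c→p5; p5: a→p6, b→p1, c→p1; p6: a→p7, b→p1, c→p1; p7: a→p1, b→p1, c→p8; p8: a→p1, b→p1, c→p1.
Converting the expression Q to a DFA (subset construction, then merging equivalent states) gives the minimal DFA with states {q0, q1, q2}, start state q0, accepting states {q0, q2} and transitions q0: a→q1, b→q2, c→q0; q1: a→q1, b→q1, c→q1; q2: a→q1, b→q1, c→q1.
Exploring the product automaton P × Q from the start pair (p0, q0), following both machines on each input symbol, reaches 11 state pairs: (p0, q0), (p1, q1), (p1, q2), (p2, q0), (p3, q1), (p1, q0), (p4, q1), (p5, q1), (p6, q1), (p7, q1), (p8, q1).
P accepts in {p7, p8} and Q accepts in {q0, q2}; no reachable pair has both components accepting, so no string drives both machines to acceptance simultaneously and L(P) ∩ L(Q) = ∅.
So no string is accepted by both, and the intersection is empty.

Yes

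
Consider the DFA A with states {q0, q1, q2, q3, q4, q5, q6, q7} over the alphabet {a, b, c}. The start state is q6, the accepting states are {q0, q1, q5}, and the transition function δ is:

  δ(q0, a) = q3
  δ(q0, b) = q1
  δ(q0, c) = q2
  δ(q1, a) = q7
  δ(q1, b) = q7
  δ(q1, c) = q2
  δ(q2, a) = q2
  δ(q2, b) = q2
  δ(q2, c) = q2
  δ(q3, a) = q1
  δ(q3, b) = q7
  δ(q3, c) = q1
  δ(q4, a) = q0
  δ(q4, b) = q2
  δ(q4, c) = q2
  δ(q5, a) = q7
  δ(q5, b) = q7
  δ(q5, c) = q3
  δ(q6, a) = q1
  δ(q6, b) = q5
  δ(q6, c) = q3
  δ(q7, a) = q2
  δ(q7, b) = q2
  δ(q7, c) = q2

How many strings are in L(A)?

6

The useful subgraph on states {q1, q3, q5, q6} is acyclic, so L(A) is finite; the longest accepting path visits 4 useful states, giving maximum string length 3.
Counting accepting paths from q6 by length: 2 of length 1, 2 of length 2, 2 of length 3. Total 6.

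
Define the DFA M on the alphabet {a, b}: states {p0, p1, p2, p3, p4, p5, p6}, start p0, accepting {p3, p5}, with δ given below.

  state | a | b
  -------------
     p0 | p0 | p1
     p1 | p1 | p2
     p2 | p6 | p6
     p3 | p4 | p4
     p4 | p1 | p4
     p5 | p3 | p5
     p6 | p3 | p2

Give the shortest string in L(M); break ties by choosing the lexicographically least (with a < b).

bbaa

A breadth-first search from p0 reaches an accepting state first via the path p0 → p1 → p2 → p6 → p3 on input bbaa.
No string of length < 4 is accepted (BFS exhausts all shorter strings without reaching an accepting state), and bbaa is the lexicographically least accepting string of length 4.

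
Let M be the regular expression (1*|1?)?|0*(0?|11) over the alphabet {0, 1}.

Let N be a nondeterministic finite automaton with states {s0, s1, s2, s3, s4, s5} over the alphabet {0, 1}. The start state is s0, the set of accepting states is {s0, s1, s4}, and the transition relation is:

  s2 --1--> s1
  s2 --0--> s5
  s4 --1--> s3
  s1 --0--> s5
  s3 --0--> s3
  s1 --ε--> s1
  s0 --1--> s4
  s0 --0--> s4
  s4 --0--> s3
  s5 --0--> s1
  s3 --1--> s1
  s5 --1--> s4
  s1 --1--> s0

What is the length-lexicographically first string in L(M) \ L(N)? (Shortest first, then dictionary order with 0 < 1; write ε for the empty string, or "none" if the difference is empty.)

00

The string 00 is accepted by M but not by N.
No shorter string lies in the difference, and 00 is the lexicographically first length-2 string in L(M) \ L(N).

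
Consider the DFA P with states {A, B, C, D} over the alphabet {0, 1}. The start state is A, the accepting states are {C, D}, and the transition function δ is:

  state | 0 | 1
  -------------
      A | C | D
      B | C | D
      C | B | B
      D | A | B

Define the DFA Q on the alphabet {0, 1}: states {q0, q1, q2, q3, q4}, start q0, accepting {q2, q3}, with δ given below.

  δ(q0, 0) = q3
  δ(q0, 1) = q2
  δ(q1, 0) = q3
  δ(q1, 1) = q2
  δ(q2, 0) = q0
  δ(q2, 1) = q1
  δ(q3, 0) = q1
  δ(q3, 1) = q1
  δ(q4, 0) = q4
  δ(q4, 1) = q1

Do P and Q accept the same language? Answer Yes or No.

Yes

Exploring the product automaton P × Q from the start pair (A, q0), following both machines on each input symbol, reaches 4 state pairs: (A, q0), (C, q3), (D, q2), (B, q1).
P accepts in {C, D} and Q accepts in {q2, q3}. In every reachable pair the two components are either both accepting — (C, q3), (D, q2) — or both non-accepting, so no string is accepted by exactly one of the machines: L(P) \ L(Q) and L(Q) \ L(P) are both empty.
Hence every string is accepted by P iff it is accepted by Q, and the two languages coincide.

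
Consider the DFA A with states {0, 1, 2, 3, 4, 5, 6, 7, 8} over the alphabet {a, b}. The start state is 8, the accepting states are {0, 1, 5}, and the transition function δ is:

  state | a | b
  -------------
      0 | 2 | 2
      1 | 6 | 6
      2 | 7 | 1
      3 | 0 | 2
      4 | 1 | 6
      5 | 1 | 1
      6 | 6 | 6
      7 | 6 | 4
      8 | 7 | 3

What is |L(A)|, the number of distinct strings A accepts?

The useful subgraph on states {0, 1, 2, 3, 4, 7, 8} is acyclic, so L(A) is finite; the longest accepting path visits 7 useful states, giving maximum string length 6.
Counting accepting paths from 8 by length: 1 of length 2, 2 of length 3, 2 of length 4, 1 of length 5, 2 of length 6. Total 8.

8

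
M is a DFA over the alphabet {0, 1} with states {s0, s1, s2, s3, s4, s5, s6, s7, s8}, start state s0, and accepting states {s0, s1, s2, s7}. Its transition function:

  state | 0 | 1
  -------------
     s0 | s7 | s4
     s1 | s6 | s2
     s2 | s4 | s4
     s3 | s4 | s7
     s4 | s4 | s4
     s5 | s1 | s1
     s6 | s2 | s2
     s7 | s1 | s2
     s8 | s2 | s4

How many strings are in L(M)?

7

The useful subgraph on states {s0, s1, s2, s6, s7} is acyclic, so L(M) is finite; the longest accepting path visits 5 useful states, giving maximum string length 4.
Counting accepting paths from s0 by length: 1 of length 0, 1 of length 1, 2 of length 2, 1 of length 3, 2 of length 4. Total 7.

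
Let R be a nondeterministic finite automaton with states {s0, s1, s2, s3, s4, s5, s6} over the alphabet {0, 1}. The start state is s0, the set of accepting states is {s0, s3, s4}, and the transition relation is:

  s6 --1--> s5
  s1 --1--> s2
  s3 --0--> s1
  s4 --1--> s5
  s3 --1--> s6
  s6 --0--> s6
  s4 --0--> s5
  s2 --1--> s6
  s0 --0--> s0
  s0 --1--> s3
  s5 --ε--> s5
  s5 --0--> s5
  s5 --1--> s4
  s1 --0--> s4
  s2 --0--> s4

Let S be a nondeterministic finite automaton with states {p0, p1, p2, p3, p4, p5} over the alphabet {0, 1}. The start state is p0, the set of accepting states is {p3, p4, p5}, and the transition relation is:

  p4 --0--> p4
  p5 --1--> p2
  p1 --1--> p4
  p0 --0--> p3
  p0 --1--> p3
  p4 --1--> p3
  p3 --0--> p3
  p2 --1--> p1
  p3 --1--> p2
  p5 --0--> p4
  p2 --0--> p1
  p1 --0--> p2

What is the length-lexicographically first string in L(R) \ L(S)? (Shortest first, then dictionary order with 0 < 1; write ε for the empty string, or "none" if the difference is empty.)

ε

The empty string ε is accepted by R but not by S.
Since ε is the unique shortest string, it is the required witness.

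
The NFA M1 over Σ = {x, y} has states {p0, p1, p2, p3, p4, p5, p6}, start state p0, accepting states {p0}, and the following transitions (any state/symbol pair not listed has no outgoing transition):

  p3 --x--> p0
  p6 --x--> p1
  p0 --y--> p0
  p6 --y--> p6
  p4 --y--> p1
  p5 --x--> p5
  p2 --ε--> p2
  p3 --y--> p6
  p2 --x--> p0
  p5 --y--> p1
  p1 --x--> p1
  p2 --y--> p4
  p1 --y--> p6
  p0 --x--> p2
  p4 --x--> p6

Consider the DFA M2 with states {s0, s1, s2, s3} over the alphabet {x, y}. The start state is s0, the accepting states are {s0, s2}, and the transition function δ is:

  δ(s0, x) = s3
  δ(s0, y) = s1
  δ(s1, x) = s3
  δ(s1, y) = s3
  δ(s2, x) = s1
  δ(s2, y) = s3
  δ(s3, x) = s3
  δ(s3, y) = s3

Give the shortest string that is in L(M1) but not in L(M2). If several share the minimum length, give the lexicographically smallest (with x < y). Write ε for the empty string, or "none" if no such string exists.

y

The string y is accepted by M1 but not by M2.
No shorter string lies in the difference, and y is the lexicographically first length-1 string in L(M1) \ L(M2).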